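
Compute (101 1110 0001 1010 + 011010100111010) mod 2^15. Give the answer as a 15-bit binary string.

001001101010100

  101111000011010
+ 011010100111010
= 001001101010100  (discard carry-out 1)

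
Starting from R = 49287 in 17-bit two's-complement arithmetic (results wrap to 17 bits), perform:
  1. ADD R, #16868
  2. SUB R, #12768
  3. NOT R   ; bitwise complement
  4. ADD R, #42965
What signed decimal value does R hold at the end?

-10423

Start: R = 49287 = 01100000010000111.
R = 49287 + 16868 = 66155; wraps to -64917 = 10000001001101011
R = -64917 − 12768 = -77685; wraps to 53387 = 01101000010001011
R = NOT 01101000010001011 = 10010111101110100 = -53388
R = -53388 + 42965 = -10423 = 11101011101001001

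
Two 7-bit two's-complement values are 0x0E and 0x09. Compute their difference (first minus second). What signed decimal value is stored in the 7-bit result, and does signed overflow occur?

5; no overflow

0x0E = 0001110 = 14 (signed)
0x09 = 0001001 = 9 (signed)
Subtract via negate-and-add: invert 0001001 + 1 = 1110111 (i.e. -9).
  0001110
+ 1110111
= 0000101  (discard carry-out 1)
Result 0000101: MSB = 0 → value 5.
Addends (after negating the subtrahend) have opposite signs, so signed overflow cannot occur.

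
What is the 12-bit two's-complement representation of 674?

001010100010

674 is non-negative, so write it directly in 12 bits: 001010100010.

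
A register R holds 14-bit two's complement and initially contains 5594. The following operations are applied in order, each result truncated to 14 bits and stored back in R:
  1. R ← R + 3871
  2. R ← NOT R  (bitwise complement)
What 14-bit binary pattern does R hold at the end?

Start: R = 5594 = 01010111011010.
R = 5594 + 3871 = 9465; wraps to -6919 = 10010011111001
R = NOT 10010011111001 = 01101100000110 = 6918

01101100000110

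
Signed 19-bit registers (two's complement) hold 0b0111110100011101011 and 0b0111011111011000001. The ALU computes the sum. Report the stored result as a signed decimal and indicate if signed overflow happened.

0b0111110100011101011 → 0111110100011101011 = 256235 (signed)
0b0111011111011000001 → 0111011111011000001 = 245441 (signed)
  0111110100011101011
+ 0111011111011000001
= 1111010011110101100
Result 1111010011110101100: MSB = 1 → 501676 − 524288 = -22612.
Both addends are non-negative but the stored result is negative: signed overflow. The true value 256235 + 245441 = 501676 lies outside [-262144, 262143].

-22612; overflow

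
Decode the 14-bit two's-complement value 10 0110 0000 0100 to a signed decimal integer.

MSB is 1, so the value is negative.
Unsigned reading: 9732. Subtract 2^14 = 16384: 9732 − 16384 = -6652.

-6652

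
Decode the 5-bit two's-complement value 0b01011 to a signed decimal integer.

MSB is 0, so the value is non-negative: 01011 = 11.

11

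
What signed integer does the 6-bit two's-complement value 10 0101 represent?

-27

MSB is 1, so the value is negative.
Unsigned reading: 37. Subtract 2^6 = 64: 37 − 64 = -27.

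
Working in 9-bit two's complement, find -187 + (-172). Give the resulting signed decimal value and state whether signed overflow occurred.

153; overflow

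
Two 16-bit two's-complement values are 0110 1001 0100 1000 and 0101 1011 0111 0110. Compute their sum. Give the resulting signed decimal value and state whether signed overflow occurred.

-15170; overflow

0110 1001 0100 1000 → 0110100101001000 = 26952 (signed)
0101 1011 0111 0110 → 0101101101110110 = 23414 (signed)
  0110100101001000
+ 0101101101110110
= 1100010010111110
Result 1100010010111110: MSB = 1 → 50366 − 65536 = -15170.
Both addends are non-negative but the stored result is negative: signed overflow. The true value 26952 + 23414 = 50366 lies outside [-32768, 32767].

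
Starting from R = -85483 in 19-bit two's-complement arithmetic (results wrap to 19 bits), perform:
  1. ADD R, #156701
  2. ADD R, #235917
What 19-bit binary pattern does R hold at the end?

1001010111110111111

Start: R = -85483 = 1101011001000010101.
R = -85483 + 156701 = 71218 = 0010001011000110010
R = 71218 + 235917 = 307135; wraps to -217153 = 1001010111110111111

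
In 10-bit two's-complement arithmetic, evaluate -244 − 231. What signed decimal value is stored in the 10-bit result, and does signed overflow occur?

-475; no overflow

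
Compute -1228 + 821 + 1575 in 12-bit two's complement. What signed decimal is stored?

1168

-1228 + 821 = -407 (111001101001)
-407 + 1575 = 1168 (010010010000)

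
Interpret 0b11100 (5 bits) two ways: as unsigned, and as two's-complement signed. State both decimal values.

unsigned = 28, signed = -4

Unsigned: 11100 = 28.
Signed: MSB=1 → 28 − 32 = -4.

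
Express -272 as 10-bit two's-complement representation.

1011110000

|-272| = 272 = 0100010000 in 10 bits.
Invert the bits: 1011101111. Add 1: 1011110000.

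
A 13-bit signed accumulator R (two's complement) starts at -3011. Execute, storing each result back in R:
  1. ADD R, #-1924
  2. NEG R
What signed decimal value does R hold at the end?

-3257

Start: R = -3011 = 1010000111101.
R = -3011 + (-1924) = -4935; wraps to 3257 = 0110010111001
R = −(3257) = -3257 = 1001101000111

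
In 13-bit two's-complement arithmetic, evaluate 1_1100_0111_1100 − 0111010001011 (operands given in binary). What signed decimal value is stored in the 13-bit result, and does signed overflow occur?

3569; overflow

1_1100_0111_1100 → 1110001111100 = -900 (signed)
0111010001011 = 3723 (signed)
Subtract via negate-and-add: invert 0111010001011 + 1 = 1000101110101 (i.e. -3723).
  1110001111100
+ 1000101110101
= 0110111110001  (discard carry-out 1)
Result 0110111110001: MSB = 0 → value 3569.
Both addends (after negating the subtrahend) are negative but the stored result is non-negative: signed overflow. The true value -900 − 3723 = -4623 lies outside [-4096, 4095].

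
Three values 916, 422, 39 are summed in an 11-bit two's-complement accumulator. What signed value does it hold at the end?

916 + 422 = 1338 → wraps to -710 (10100111010)
-710 + 39 = -671 (10101100001)

-671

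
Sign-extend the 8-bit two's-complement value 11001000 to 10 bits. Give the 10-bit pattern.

MSB of 11001000 is 1; replicate it into the new high bits.
11|11001000 → 1111001000 (still -56).

1111001000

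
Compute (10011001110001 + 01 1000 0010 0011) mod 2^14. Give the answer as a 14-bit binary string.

11111010010100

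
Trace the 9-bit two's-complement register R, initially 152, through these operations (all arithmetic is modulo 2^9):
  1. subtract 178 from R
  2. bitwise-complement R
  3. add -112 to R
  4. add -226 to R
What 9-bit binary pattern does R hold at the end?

011000111

Start: R = 152 = 010011000.
R = 152 − 178 = -26 = 111100110
R = NOT 111100110 = 000011001 = 25
R = 25 + (-112) = -87 = 110101001
R = -87 + (-226) = -313; wraps to 199 = 011000111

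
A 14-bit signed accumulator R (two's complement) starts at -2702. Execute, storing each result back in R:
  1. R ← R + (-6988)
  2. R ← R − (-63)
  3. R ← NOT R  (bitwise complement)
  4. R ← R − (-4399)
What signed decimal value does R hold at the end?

Start: R = -2702 = 11010101110010.
R = -2702 + (-6988) = -9690; wraps to 6694 = 01101000100110
R = 6694 − (-63) = 6757 = 01101001100101
R = NOT 01101001100101 = 10010110011010 = -6758
R = -6758 − (-4399) = -2359 = 11011011001001

-2359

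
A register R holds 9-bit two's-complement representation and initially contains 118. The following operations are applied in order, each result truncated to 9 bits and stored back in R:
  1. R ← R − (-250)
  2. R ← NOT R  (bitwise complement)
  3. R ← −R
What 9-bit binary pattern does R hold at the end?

101110001

Start: R = 118 = 001110110.
R = 118 − (-250) = 368; wraps to -144 = 101110000
R = NOT 101110000 = 010001111 = 143
R = −(143) = -143 = 101110001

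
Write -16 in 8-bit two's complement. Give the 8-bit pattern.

11110000

|-16| = 16 = 00010000 in 8 bits.
Invert the bits: 11101111. Add 1: 11110000.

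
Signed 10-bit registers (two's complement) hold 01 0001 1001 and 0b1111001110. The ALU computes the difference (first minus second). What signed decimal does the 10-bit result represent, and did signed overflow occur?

331; no overflow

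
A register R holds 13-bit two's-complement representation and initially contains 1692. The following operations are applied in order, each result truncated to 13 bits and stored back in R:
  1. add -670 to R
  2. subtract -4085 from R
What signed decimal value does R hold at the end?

-3085

Start: R = 1692 = 0011010011100.
R = 1692 + (-670) = 1022 = 0001111111110
R = 1022 − (-4085) = 5107; wraps to -3085 = 1001111110011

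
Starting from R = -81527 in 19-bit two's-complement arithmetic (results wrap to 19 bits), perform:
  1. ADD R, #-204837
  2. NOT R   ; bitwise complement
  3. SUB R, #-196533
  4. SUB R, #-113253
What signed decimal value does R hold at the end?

71861

Start: R = -81527 = 1101100000110001001.
R = -81527 + (-204837) = -286364; wraps to 237924 = 0111010000101100100
R = NOT 0111010000101100100 = 1000101111010011011 = -237925
R = -237925 − (-196533) = -41392 = 1110101111001010000
R = -41392 − (-113253) = 71861 = 0010001100010110101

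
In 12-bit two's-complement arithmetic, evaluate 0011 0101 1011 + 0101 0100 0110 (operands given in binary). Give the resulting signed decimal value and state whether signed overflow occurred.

-1887; overflow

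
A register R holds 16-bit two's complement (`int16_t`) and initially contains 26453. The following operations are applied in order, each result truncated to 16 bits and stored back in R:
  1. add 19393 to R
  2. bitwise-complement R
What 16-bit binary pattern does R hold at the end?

0100110011101001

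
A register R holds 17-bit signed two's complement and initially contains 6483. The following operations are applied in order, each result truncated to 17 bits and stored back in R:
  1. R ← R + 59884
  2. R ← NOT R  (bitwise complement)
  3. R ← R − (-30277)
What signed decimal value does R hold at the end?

-36091

Start: R = 6483 = 00001100101010011.
R = 6483 + 59884 = 66367; wraps to -64705 = 10000001100111111
R = NOT 10000001100111111 = 01111110011000000 = 64704
R = 64704 − (-30277) = 94981; wraps to -36091 = 10111001100000101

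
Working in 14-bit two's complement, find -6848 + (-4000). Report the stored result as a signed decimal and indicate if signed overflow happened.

5536; overflow

-6848 → 10010101000000
-4000 → 11000001100000
  10010101000000
+ 11000001100000
= 01010110100000  (discard carry-out 1)
Result 01010110100000: MSB = 0 → value 5536.
Both addends are negative but the stored result is non-negative: signed overflow. The true value -6848 + (-4000) = -10848 lies outside [-8192, 8191].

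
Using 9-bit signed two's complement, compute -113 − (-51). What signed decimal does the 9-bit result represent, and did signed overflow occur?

-113 → 110001111
-51 → 111001101
Subtract via negate-and-add: invert 111001101 + 1 = 000110011 (i.e. 51).
  110001111
+ 000110011
= 111000010
Result 111000010: MSB = 1 → 450 − 512 = -62.
Addends (after negating the subtrahend) have opposite signs, so signed overflow cannot occur.

-62; no overflow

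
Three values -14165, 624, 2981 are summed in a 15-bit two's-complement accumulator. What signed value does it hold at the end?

-14165 + 624 = -13541 (100101100011011)
-13541 + 2981 = -10560 (101011011000000)

-10560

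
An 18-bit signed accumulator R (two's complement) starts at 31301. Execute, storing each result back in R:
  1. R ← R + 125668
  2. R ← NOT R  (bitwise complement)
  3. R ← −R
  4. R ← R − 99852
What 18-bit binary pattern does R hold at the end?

001101111100011110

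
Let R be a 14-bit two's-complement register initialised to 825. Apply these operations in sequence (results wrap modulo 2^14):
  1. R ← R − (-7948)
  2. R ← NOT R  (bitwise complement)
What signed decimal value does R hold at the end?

7610

Start: R = 825 = 00001100111001.
R = 825 − (-7948) = 8773; wraps to -7611 = 10001001000101
R = NOT 10001001000101 = 01110110111010 = 7610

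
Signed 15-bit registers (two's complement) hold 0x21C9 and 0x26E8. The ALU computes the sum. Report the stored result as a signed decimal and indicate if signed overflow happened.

0x21C9 = 010000111001001 = 8649 (signed)
0x26E8 = 010011011101000 = 9960 (signed)
  010000111001001
+ 010011011101000
= 100100010110001
Result 100100010110001: MSB = 1 → 18609 − 32768 = -14159.
Both addends are non-negative but the stored result is negative: signed overflow. The true value 8649 + 9960 = 18609 lies outside [-16384, 16383].

-14159; overflow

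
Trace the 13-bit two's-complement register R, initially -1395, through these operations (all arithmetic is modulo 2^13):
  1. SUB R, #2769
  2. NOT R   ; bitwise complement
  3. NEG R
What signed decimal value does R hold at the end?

4029

Start: R = -1395 = 1101010001101.
R = -1395 − 2769 = -4164; wraps to 4028 = 0111110111100
R = NOT 0111110111100 = 1000001000011 = -4029
R = −(-4029) = 4029 = 0111110111101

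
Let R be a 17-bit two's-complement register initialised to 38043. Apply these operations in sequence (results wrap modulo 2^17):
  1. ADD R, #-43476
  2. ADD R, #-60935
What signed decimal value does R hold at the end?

64704

Start: R = 38043 = 01001010010011011.
R = 38043 + (-43476) = -5433 = 11110101011000111
R = -5433 + (-60935) = -66368; wraps to 64704 = 01111110011000000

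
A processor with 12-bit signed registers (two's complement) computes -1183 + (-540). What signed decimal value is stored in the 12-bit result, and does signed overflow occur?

-1723; no overflow

-1183 → 101101100001
-540 → 110111100100
  101101100001
+ 110111100100
= 100101000101  (discard carry-out 1)
Result 100101000101: MSB = 1 → 2373 − 4096 = -1723.
Both addends are negative and so is the stored result: no signed overflow.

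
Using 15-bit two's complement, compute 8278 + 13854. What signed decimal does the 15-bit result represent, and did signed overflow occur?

8278 → 010000001010110
13854 → 011011000011110
  010000001010110
+ 011011000011110
= 101011001110100
Result 101011001110100: MSB = 1 → 22132 − 32768 = -10636.
Both addends are non-negative but the stored result is negative: signed overflow. The true value 8278 + 13854 = 22132 lies outside [-16384, 16383].

-10636; overflow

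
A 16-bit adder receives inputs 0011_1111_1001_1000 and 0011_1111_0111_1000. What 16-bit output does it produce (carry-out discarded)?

  0011111110011000
+ 0011111101111000
= 0111111100010000

0111111100010000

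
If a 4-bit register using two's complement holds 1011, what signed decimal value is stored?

MSB is 1, so the value is negative.
Invert: 0100. Add 1: 0101 = 5. So the value is −5.

-5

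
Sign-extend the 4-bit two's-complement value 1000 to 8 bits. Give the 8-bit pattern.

11111000

MSB of 1000 is 1; replicate it into the new high bits.
1111|1000 → 11111000 (still -8).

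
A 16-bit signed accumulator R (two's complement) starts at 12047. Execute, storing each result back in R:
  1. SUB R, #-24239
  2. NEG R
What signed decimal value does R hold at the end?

29250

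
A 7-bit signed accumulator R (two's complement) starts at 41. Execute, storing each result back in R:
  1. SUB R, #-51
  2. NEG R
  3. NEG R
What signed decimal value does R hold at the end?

Start: R = 41 = 0101001.
R = 41 − (-51) = 92; wraps to -36 = 1011100
R = −(-36) = 36 = 0100100
R = −(36) = -36 = 1011100

-36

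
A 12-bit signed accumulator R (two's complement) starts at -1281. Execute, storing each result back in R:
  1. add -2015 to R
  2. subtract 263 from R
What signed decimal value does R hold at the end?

537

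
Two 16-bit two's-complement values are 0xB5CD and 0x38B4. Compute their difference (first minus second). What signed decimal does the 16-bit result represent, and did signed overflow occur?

32025; overflow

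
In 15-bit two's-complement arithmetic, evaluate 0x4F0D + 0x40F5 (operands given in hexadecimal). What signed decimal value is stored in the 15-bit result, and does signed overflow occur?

4098; overflow

0x4F0D = 100111100001101 = -12531 (signed)
0x40F5 = 100000011110101 = -16139 (signed)
  100111100001101
+ 100000011110101
= 001000000000010  (discard carry-out 1)
Result 001000000000010: MSB = 0 → value 4098.
Both addends are negative but the stored result is non-negative: signed overflow. The true value -12531 + (-16139) = -28670 lies outside [-16384, 16383].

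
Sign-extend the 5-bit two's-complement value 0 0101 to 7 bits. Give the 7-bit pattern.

0000101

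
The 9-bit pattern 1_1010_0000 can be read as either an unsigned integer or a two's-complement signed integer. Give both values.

unsigned = 416, signed = -96

Unsigned: 110100000 = 416.
Signed: MSB=1 → 416 − 512 = -96.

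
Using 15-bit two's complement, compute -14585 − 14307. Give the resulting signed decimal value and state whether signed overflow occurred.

-14585 → 100011100000111
14307 → 011011111100011
Subtract via negate-and-add: invert 011011111100011 + 1 = 100100000011101 (i.e. -14307).
  100011100000111
+ 100100000011101
= 000111100100100  (discard carry-out 1)
Result 000111100100100: MSB = 0 → value 3876.
Both addends (after negating the subtrahend) are negative but the stored result is non-negative: signed overflow. The true value -14585 − 14307 = -28892 lies outside [-16384, 16383].

3876; overflow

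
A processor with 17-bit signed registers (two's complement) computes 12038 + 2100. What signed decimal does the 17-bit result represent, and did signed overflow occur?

14138; no overflow

12038 → 00010111100000110
2100 → 00000100000110100
  00010111100000110
+ 00000100000110100
= 00011011100111010
Result 00011011100111010: MSB = 0 → value 14138.
Both addends are non-negative and so is the stored result: no signed overflow.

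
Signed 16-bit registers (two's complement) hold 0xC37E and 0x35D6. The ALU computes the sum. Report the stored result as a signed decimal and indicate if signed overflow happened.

-1708; no overflow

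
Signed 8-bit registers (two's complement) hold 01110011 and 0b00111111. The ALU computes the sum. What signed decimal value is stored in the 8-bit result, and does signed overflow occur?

01110011 = 115 (signed)
0b00111111 → 00111111 = 63 (signed)
  01110011
+ 00111111
= 10110010
Result 10110010: MSB = 1 → 178 − 256 = -78.
Both addends are non-negative but the stored result is negative: signed overflow. The true value 115 + 63 = 178 lies outside [-128, 127].

-78; overflow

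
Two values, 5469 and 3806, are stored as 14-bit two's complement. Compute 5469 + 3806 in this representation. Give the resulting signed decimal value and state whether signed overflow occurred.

5469 → 01010101011101
3806 → 00111011011110
  01010101011101
+ 00111011011110
= 10010000111011
Result 10010000111011: MSB = 1 → 9275 − 16384 = -7109.
Both addends are non-negative but the stored result is negative: signed overflow. The true value 5469 + 3806 = 9275 lies outside [-8192, 8191].

-7109; overflow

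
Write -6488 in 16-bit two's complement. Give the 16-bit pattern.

1110011010101000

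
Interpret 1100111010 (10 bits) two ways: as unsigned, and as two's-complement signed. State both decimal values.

unsigned = 826, signed = -198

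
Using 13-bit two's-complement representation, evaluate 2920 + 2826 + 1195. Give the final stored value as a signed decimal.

2920 + 2826 = 5746 → wraps to -2446 (1011001110010)
-2446 + 1195 = -1251 (1101100011101)

-1251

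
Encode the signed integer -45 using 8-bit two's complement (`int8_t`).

|-45| = 45 = 00101101 in 8 bits.
Invert the bits: 11010010. Add 1: 11010011.
Check: 11010011 reads as 211 − 256 = -45.

11010011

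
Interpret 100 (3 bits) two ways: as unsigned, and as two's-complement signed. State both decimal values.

Unsigned: 100 = 4.
Signed: MSB=1 → 4 − 8 = -4.

unsigned = 4, signed = -4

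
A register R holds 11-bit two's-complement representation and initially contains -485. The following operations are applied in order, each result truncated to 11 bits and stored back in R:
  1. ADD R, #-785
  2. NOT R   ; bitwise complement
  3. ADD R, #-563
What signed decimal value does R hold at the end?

706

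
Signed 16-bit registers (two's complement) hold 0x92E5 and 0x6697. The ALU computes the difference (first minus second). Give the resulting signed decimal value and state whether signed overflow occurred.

0x92E5 = 1001001011100101 = -27931 (signed)
0x6697 = 0110011010010111 = 26263 (signed)
Subtract via negate-and-add: invert 0110011010010111 + 1 = 1001100101101001 (i.e. -26263).
  1001001011100101
+ 1001100101101001
= 0010110001001110  (discard carry-out 1)
Result 0010110001001110: MSB = 0 → value 11342.
Both addends (after negating the subtrahend) are negative but the stored result is non-negative: signed overflow. The true value -27931 − 26263 = -54194 lies outside [-32768, 32767].

11342; overflow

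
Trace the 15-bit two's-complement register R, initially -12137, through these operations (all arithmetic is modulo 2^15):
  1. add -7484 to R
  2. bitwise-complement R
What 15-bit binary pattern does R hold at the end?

Start: R = -12137 = 101000010010111.
R = -12137 + (-7484) = -19621; wraps to 13147 = 011001101011011
R = NOT 011001101011011 = 100110010100100 = -13148

100110010100100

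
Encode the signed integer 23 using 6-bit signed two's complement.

010111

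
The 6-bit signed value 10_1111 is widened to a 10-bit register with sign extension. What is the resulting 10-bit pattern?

1111101111

MSB of 101111 is 1; replicate it into the new high bits.
1111|101111 → 1111101111 (still -17).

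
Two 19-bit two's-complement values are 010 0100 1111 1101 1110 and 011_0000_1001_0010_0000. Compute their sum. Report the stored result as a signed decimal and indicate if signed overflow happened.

010 0100 1111 1101 1110 → 0100100111111011110 = 151518 (signed)
011_0000_1001_0010_0000 → 0110000100100100000 = 198944 (signed)
  0100100111111011110
+ 0110000100100100000
= 1010101100011111110
Result 1010101100011111110: MSB = 1 → 350462 − 524288 = -173826.
Both addends are non-negative but the stored result is negative: signed overflow. The true value 151518 + 198944 = 350462 lies outside [-262144, 262143].

-173826; overflow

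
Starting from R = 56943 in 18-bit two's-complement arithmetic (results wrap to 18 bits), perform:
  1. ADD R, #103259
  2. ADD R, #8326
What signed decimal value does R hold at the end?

-93616

Start: R = 56943 = 001101111001101111.
R = 56943 + 103259 = 160202; wraps to -101942 = 100111000111001010
R = -101942 + 8326 = -93616 = 101001001001010000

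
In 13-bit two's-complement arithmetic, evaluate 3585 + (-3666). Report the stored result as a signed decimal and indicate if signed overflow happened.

-81; no overflow

3585 → 0111000000001
-3666 → 1000110101110
  0111000000001
+ 1000110101110
= 1111110101111
Result 1111110101111: MSB = 1 → 8111 − 8192 = -81.
Addends have opposite signs, so signed overflow cannot occur.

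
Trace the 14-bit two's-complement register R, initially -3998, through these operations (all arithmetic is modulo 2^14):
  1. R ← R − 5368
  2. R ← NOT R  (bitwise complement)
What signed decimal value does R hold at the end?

Start: R = -3998 = 11000001100010.
R = -3998 − 5368 = -9366; wraps to 7018 = 01101101101010
R = NOT 01101101101010 = 10010010010101 = -7019

-7019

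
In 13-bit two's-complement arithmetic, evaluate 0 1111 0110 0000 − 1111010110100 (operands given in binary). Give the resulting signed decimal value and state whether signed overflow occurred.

0 1111 0110 0000 → 0111101100000 = 3936 (signed)
1111010110100 = -332 (signed)
Subtract via negate-and-add: invert 1111010110100 + 1 = 0000101001100 (i.e. 332).
  0111101100000
+ 0000101001100
= 1000010101100
Result 1000010101100: MSB = 1 → 4268 − 8192 = -3924.
Both addends (after negating the subtrahend) are non-negative but the stored result is negative: signed overflow. The true value 3936 − (-332) = 4268 lies outside [-4096, 4095].

-3924; overflow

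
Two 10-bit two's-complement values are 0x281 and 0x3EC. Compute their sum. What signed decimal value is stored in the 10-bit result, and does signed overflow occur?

-403; no overflow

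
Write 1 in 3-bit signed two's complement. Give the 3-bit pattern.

1 is non-negative, so write it directly in 3 bits: 001.

001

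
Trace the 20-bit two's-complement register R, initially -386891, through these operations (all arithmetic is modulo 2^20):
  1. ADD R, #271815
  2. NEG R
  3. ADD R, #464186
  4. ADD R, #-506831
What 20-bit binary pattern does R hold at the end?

Start: R = -386891 = 10100001100010110101.
R = -386891 + 271815 = -115076 = 11100011111001111100
R = −(-115076) = 115076 = 00011100000110000100
R = 115076 + 464186 = 579262; wraps to -469314 = 10001101011010111110
R = -469314 + (-506831) = -976145; wraps to 72431 = 00010001101011101111

00010001101011101111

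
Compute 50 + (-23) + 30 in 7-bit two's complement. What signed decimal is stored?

50 + (-23) = 27 (0011011)
27 + 30 = 57 (0111001)

57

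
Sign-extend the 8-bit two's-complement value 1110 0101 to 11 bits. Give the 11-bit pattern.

MSB of 11100101 is 1; replicate it into the new high bits.
111|11100101 → 11111100101 (still -27).

11111100101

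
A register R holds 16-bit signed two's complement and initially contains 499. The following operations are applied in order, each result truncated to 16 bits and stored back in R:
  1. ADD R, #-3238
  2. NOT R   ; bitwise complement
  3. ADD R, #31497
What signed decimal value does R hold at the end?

Start: R = 499 = 0000000111110011.
R = 499 + (-3238) = -2739 = 1111010101001101
R = NOT 1111010101001101 = 0000101010110010 = 2738
R = 2738 + 31497 = 34235; wraps to -31301 = 1000010110111011

-31301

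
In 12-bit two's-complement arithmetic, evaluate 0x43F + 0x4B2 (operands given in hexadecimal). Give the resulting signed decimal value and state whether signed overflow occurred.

-1807; overflow

0x43F = 010000111111 = 1087 (signed)
0x4B2 = 010010110010 = 1202 (signed)
  010000111111
+ 010010110010
= 100011110001
Result 100011110001: MSB = 1 → 2289 − 4096 = -1807.
Both addends are non-negative but the stored result is negative: signed overflow. The true value 1087 + 1202 = 2289 lies outside [-2048, 2047].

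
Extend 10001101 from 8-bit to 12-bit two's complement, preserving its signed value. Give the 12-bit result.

MSB of 10001101 is 1; replicate it into the new high bits.
1111|10001101 → 111110001101 (still -115).

111110001101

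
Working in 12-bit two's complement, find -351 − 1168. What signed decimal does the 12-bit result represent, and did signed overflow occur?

-351 → 111010100001
1168 → 010010010000
Subtract via negate-and-add: invert 010010010000 + 1 = 101101110000 (i.e. -1168).
  111010100001
+ 101101110000
= 101000010001  (discard carry-out 1)
Result 101000010001: MSB = 1 → 2577 − 4096 = -1519.
Both addends (after negating the subtrahend) are negative and so is the stored result: no signed overflow.

-1519; no overflow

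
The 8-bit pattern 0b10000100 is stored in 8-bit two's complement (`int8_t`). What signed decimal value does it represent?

MSB is 1, so the value is negative.
Invert: 01111011. Add 1: 01111100 = 124. So the value is −124.

-124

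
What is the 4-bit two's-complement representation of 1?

0001

1 is non-negative, so write it directly in 4 bits: 0001.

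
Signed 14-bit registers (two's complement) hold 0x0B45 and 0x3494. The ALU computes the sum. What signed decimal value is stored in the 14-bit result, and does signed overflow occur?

-39; no overflow

0x0B45 = 00101101000101 = 2885 (signed)
0x3494 = 11010010010100 = -2924 (signed)
  00101101000101
+ 11010010010100
= 11111111011001
Result 11111111011001: MSB = 1 → 16345 − 16384 = -39.
Addends have opposite signs, so signed overflow cannot occur.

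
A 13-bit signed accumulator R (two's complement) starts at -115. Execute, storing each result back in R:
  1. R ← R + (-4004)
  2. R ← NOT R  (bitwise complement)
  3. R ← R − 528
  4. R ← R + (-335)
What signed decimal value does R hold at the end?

3255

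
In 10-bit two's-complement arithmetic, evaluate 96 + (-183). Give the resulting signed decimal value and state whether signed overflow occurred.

96 → 0001100000
-183 → 1101001001
  0001100000
+ 1101001001
= 1110101001
Result 1110101001: MSB = 1 → 937 − 1024 = -87.
Addends have opposite signs, so signed overflow cannot occur.

-87; no overflow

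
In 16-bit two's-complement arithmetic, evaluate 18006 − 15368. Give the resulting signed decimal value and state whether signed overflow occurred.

2638; no overflow

18006 → 0100011001010110
15368 → 0011110000001000
Subtract via negate-and-add: invert 0011110000001000 + 1 = 1100001111111000 (i.e. -15368).
  0100011001010110
+ 1100001111111000
= 0000101001001110  (discard carry-out 1)
Result 0000101001001110: MSB = 0 → value 2638.
Addends (after negating the subtrahend) have opposite signs, so signed overflow cannot occur.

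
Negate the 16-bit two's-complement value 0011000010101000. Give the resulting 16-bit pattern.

1100111101011000

Invert: 1100111101010111. Add 1: 1100111101011000.
Check: 0011000010101000 = 12456, 1100111101011000 = -12456.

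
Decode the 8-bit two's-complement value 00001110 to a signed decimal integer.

MSB is 0, so the value is non-negative: 00001110 = 14.

14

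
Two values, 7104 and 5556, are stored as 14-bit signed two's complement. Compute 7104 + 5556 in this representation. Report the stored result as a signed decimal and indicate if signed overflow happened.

-3724; overflow

7104 → 01101111000000
5556 → 01010110110100
  01101111000000
+ 01010110110100
= 11000101110100
Result 11000101110100: MSB = 1 → 12660 − 16384 = -3724.
Both addends are non-negative but the stored result is negative: signed overflow. The true value 7104 + 5556 = 12660 lies outside [-8192, 8191].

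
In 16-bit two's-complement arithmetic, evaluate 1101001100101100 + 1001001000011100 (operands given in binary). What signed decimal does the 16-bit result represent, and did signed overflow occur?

1101001100101100 = -11476 (signed)
1001001000011100 = -28132 (signed)
  1101001100101100
+ 1001001000011100
= 0110010101001000  (discard carry-out 1)
Result 0110010101001000: MSB = 0 → value 25928.
Both addends are negative but the stored result is non-negative: signed overflow. The true value -11476 + (-28132) = -39608 lies outside [-32768, 32767].

25928; overflow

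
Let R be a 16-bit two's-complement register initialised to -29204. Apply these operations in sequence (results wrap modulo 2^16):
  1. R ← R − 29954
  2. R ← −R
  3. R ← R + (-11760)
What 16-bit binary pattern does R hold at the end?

Start: R = -29204 = 1000110111101100.
R = -29204 − 29954 = -59158; wraps to 6378 = 0001100011101010
R = −(6378) = -6378 = 1110011100010110
R = -6378 + (-11760) = -18138 = 1011100100100110

1011100100100110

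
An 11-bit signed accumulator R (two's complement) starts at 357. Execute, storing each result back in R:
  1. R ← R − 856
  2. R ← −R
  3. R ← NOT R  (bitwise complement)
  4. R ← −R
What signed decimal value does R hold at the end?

500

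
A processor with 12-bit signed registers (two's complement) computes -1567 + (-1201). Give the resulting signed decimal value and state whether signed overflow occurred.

1328; overflow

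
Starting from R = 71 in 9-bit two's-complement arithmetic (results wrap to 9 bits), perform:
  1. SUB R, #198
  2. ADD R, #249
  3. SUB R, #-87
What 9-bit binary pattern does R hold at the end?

011010001

Start: R = 71 = 001000111.
R = 71 − 198 = -127 = 110000001
R = -127 + 249 = 122 = 001111010
R = 122 − (-87) = 209 = 011010001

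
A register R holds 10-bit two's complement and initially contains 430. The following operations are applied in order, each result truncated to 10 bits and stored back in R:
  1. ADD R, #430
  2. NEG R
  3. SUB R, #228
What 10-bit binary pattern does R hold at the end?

Start: R = 430 = 0110101110.
R = 430 + 430 = 860; wraps to -164 = 1101011100
R = −(-164) = 164 = 0010100100
R = 164 − 228 = -64 = 1111000000

1111000000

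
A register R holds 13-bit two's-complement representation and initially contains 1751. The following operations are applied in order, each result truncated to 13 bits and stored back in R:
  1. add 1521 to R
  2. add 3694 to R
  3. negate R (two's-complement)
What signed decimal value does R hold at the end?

1226

Start: R = 1751 = 0011011010111.
R = 1751 + 1521 = 3272 = 0110011001000
R = 3272 + 3694 = 6966; wraps to -1226 = 1101100110110
R = −(-1226) = 1226 = 0010011001010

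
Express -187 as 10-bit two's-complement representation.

1101000101

|-187| = 187 = 0010111011 in 10 bits.
Invert the bits: 1101000100. Add 1: 1101000101.
Check: 1101000101 reads as 837 − 1024 = -187.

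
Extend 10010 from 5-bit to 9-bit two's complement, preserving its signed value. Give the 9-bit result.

MSB of 10010 is 1; replicate it into the new high bits.
1111|10010 → 111110010 (still -14).

111110010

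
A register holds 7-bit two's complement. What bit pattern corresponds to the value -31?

1100001

|-31| = 31 = 0011111 in 7 bits.
Invert the bits: 1100000. Add 1: 1100001.
Check: 1100001 reads as 97 − 128 = -31.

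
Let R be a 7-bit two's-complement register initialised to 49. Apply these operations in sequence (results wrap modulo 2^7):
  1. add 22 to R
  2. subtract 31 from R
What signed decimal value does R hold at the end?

Start: R = 49 = 0110001.
R = 49 + 22 = 71; wraps to -57 = 1000111
R = -57 − 31 = -88; wraps to 40 = 0101000

40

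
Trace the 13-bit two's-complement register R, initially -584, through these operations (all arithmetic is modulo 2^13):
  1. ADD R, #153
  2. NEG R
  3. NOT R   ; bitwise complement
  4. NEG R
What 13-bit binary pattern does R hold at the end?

Start: R = -584 = 1110110111000.
R = -584 + 153 = -431 = 1111001010001
R = −(-431) = 431 = 0000110101111
R = NOT 0000110101111 = 1111001010000 = -432
R = −(-432) = 432 = 0000110110000

0000110110000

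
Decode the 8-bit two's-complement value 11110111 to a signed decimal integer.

-9

MSB is 1, so the value is negative.
Invert: 00001000. Add 1: 00001001 = 9. So the value is −9.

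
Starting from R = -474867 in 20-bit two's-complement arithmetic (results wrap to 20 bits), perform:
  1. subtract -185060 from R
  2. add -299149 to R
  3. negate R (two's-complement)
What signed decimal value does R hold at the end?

-459620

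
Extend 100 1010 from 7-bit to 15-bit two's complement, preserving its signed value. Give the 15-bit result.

MSB of 1001010 is 1; replicate it into the new high bits.
11111111|1001010 → 111111111001010 (still -54).

111111111001010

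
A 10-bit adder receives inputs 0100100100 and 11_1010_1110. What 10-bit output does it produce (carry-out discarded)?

0011010010

  0100100100
+ 1110101110
= 0011010010  (discard carry-out 1)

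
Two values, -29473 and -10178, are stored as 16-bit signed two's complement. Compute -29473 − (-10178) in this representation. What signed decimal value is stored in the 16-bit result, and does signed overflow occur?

-29473 → 1000110011011111
-10178 → 1101100000111110
Subtract via negate-and-add: invert 1101100000111110 + 1 = 0010011111000010 (i.e. 10178).
  1000110011011111
+ 0010011111000010
= 1011010010100001
Result 1011010010100001: MSB = 1 → 46241 − 65536 = -19295.
Addends (after negating the subtrahend) have opposite signs, so signed overflow cannot occur.

-19295; no overflow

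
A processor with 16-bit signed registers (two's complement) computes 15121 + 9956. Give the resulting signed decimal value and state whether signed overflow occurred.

15121 → 0011101100010001
9956 → 0010011011100100
  0011101100010001
+ 0010011011100100
= 0110000111110101
Result 0110000111110101: MSB = 0 → value 25077.
Both addends are non-negative and so is the stored result: no signed overflow.

25077; no overflow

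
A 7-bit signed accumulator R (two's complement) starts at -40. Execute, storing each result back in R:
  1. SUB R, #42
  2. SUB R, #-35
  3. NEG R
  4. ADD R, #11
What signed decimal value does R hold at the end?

58

Start: R = -40 = 1011000.
R = -40 − 42 = -82; wraps to 46 = 0101110
R = 46 − (-35) = 81; wraps to -47 = 1010001
R = −(-47) = 47 = 0101111
R = 47 + 11 = 58 = 0111010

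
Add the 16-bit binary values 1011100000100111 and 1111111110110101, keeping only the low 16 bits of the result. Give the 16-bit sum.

1011011111011100

  1011100000100111
+ 1111111110110101
= 1011011111011100  (discard carry-out 1)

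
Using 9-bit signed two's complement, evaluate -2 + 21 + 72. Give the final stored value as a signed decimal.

-2 + 21 = 19 (000010011)
19 + 72 = 91 (001011011)

91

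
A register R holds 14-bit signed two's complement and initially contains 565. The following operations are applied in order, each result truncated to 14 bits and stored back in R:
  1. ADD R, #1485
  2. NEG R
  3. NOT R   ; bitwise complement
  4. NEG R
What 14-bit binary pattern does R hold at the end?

11011111111111

Start: R = 565 = 00001000110101.
R = 565 + 1485 = 2050 = 00100000000010
R = −(2050) = -2050 = 11011111111110
R = NOT 11011111111110 = 00100000000001 = 2049
R = −(2049) = -2049 = 11011111111111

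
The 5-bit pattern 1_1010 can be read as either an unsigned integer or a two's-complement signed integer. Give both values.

unsigned = 26, signed = -6

Unsigned: 11010 = 26.
Signed: MSB=1 → 26 − 32 = -6.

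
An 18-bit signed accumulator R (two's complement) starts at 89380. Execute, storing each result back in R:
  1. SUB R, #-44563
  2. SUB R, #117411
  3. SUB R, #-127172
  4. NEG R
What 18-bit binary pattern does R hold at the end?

Start: R = 89380 = 010101110100100100.
R = 89380 − (-44563) = 133943; wraps to -128201 = 100000101100110111
R = -128201 − 117411 = -245612; wraps to 16532 = 000100000010010100
R = 16532 − (-127172) = 143704; wraps to -118440 = 100011000101011000
R = −(-118440) = 118440 = 011100111010101000

011100111010101000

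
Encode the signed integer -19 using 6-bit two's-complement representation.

101101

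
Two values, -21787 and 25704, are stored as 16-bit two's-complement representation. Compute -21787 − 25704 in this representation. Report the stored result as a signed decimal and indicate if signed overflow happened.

-21787 → 1010101011100101
25704 → 0110010001101000
Subtract via negate-and-add: invert 0110010001101000 + 1 = 1001101110011000 (i.e. -25704).
  1010101011100101
+ 1001101110011000
= 0100011001111101  (discard carry-out 1)
Result 0100011001111101: MSB = 0 → value 18045.
Both addends (after negating the subtrahend) are negative but the stored result is non-negative: signed overflow. The true value -21787 − 25704 = -47491 lies outside [-32768, 32767].

18045; overflow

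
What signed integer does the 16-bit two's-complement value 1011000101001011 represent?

-20149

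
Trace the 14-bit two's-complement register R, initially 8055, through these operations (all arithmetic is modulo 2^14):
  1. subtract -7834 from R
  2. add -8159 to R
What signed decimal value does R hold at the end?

7730

Start: R = 8055 = 01111101110111.
R = 8055 − (-7834) = 15889; wraps to -495 = 11111000010001
R = -495 + (-8159) = -8654; wraps to 7730 = 01111000110010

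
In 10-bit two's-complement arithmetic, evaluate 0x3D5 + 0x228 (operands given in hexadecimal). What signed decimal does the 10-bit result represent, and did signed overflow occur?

509; overflow

0x3D5 = 1111010101 = -43 (signed)
0x228 = 1000101000 = -472 (signed)
  1111010101
+ 1000101000
= 0111111101  (discard carry-out 1)
Result 0111111101: MSB = 0 → value 509.
Both addends are negative but the stored result is non-negative: signed overflow. The true value -43 + (-472) = -515 lies outside [-512, 511].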